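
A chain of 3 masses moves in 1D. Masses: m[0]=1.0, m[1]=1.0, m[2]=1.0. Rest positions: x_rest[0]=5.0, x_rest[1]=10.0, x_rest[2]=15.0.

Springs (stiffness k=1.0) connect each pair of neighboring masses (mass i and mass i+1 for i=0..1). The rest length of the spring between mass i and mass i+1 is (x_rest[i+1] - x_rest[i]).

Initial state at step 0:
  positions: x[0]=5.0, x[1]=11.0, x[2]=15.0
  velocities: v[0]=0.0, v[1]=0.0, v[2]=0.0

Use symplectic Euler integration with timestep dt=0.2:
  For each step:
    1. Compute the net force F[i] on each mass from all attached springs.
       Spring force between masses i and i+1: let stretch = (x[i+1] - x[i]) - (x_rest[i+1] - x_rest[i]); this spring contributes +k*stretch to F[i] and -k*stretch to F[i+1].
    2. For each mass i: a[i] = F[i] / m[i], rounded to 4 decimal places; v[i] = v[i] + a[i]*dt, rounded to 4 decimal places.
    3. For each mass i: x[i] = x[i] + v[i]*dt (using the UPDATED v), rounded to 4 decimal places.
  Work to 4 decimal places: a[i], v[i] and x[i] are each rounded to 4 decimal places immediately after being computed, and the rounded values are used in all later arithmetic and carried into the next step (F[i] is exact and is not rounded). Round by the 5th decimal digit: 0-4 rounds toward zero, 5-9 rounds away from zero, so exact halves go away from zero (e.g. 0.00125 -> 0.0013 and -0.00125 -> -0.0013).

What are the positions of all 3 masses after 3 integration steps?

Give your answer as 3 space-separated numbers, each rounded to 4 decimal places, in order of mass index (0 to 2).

Answer: 5.2166 10.5668 15.2166

Derivation:
Step 0: x=[5.0000 11.0000 15.0000] v=[0.0000 0.0000 0.0000]
Step 1: x=[5.0400 10.9200 15.0400] v=[0.2000 -0.4000 0.2000]
Step 2: x=[5.1152 10.7696 15.1152] v=[0.3760 -0.7520 0.3760]
Step 3: x=[5.2166 10.5668 15.2166] v=[0.5069 -1.0138 0.5069]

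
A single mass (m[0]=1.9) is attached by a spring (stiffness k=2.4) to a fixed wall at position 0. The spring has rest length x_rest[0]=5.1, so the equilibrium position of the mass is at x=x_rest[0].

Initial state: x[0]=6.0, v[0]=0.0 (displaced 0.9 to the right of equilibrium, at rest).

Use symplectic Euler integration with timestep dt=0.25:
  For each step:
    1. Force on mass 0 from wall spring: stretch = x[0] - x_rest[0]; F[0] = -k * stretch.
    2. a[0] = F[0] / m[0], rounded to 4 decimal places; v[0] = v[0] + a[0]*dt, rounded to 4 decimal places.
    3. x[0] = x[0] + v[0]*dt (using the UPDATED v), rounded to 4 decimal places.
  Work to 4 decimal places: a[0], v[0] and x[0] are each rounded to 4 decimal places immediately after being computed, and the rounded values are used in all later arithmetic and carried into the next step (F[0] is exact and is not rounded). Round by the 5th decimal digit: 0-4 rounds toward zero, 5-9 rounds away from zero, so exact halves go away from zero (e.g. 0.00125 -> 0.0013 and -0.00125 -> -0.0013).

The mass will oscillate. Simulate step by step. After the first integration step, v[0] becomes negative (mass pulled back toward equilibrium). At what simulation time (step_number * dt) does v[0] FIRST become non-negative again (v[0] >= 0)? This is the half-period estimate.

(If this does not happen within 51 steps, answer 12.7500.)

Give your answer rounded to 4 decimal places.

Step 0: x=[6.0000] v=[0.0000]
Step 1: x=[5.9290] v=[-0.2842]
Step 2: x=[5.7925] v=[-0.5460]
Step 3: x=[5.6013] v=[-0.7647]
Step 4: x=[5.3706] v=[-0.9230]
Step 5: x=[5.1185] v=[-1.0085]
Step 6: x=[4.8649] v=[-1.0144]
Step 7: x=[4.6299] v=[-0.9402]
Step 8: x=[4.4320] v=[-0.7918]
Step 9: x=[4.2868] v=[-0.5809]
Step 10: x=[4.2058] v=[-0.3241]
Step 11: x=[4.1954] v=[-0.0417]
Step 12: x=[4.2564] v=[0.2440]
First v>=0 after going negative at step 12, time=3.0000

Answer: 3.0000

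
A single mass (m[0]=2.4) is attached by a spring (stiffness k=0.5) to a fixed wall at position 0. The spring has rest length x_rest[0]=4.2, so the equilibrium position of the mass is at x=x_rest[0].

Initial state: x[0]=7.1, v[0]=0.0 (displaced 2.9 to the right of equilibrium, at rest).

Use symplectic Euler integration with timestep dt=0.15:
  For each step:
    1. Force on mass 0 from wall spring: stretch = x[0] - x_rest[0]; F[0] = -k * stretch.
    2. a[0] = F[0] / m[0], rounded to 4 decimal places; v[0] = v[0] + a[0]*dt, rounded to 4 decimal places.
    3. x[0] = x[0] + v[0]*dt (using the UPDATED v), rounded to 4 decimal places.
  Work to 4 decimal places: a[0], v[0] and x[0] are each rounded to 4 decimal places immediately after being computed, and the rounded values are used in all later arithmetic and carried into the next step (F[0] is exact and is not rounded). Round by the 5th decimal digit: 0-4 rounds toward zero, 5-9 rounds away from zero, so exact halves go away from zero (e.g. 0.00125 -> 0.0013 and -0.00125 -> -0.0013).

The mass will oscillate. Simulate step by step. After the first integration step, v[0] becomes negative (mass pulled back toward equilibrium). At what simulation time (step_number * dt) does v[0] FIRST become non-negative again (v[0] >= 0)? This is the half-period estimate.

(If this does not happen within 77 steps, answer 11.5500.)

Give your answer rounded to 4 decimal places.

Step 0: x=[7.1000] v=[0.0000]
Step 1: x=[7.0864] v=[-0.0906]
Step 2: x=[7.0593] v=[-0.1808]
Step 3: x=[7.0188] v=[-0.2702]
Step 4: x=[6.9651] v=[-0.3583]
Step 5: x=[6.8984] v=[-0.4447]
Step 6: x=[6.8191] v=[-0.5290]
Step 7: x=[6.7275] v=[-0.6108]
Step 8: x=[6.6240] v=[-0.6898]
Step 9: x=[6.5092] v=[-0.7656]
Step 10: x=[6.3835] v=[-0.8378]
Step 11: x=[6.2476] v=[-0.9060]
Step 12: x=[6.1021] v=[-0.9700]
Step 13: x=[5.9477] v=[-1.0294]
Step 14: x=[5.7851] v=[-1.0840]
Step 15: x=[5.6151] v=[-1.1335]
Step 16: x=[5.4384] v=[-1.1777]
Step 17: x=[5.2559] v=[-1.2164]
Step 18: x=[5.0685] v=[-1.2494]
Step 19: x=[4.8770] v=[-1.2765]
Step 20: x=[4.6823] v=[-1.2977]
Step 21: x=[4.4854] v=[-1.3128]
Step 22: x=[4.2871] v=[-1.3217]
Step 23: x=[4.0884] v=[-1.3244]
Step 24: x=[3.8903] v=[-1.3209]
Step 25: x=[3.6936] v=[-1.3112]
Step 26: x=[3.4993] v=[-1.2954]
Step 27: x=[3.3083] v=[-1.2735]
Step 28: x=[3.1215] v=[-1.2456]
Step 29: x=[2.9397] v=[-1.2119]
Step 30: x=[2.7638] v=[-1.1725]
Step 31: x=[2.5947] v=[-1.1276]
Step 32: x=[2.4331] v=[-1.0774]
Step 33: x=[2.2798] v=[-1.0222]
Step 34: x=[2.1355] v=[-0.9622]
Step 35: x=[2.0008] v=[-0.8977]
Step 36: x=[1.8765] v=[-0.8290]
Step 37: x=[1.7630] v=[-0.7564]
Step 38: x=[1.6610] v=[-0.6802]
Step 39: x=[1.5709] v=[-0.6009]
Step 40: x=[1.4931] v=[-0.5187]
Step 41: x=[1.4280] v=[-0.4341]
Step 42: x=[1.3759] v=[-0.3475]
Step 43: x=[1.3370] v=[-0.2592]
Step 44: x=[1.3115] v=[-0.1697]
Step 45: x=[1.2996] v=[-0.0794]
Step 46: x=[1.3013] v=[0.0112]
First v>=0 after going negative at step 46, time=6.9000

Answer: 6.9000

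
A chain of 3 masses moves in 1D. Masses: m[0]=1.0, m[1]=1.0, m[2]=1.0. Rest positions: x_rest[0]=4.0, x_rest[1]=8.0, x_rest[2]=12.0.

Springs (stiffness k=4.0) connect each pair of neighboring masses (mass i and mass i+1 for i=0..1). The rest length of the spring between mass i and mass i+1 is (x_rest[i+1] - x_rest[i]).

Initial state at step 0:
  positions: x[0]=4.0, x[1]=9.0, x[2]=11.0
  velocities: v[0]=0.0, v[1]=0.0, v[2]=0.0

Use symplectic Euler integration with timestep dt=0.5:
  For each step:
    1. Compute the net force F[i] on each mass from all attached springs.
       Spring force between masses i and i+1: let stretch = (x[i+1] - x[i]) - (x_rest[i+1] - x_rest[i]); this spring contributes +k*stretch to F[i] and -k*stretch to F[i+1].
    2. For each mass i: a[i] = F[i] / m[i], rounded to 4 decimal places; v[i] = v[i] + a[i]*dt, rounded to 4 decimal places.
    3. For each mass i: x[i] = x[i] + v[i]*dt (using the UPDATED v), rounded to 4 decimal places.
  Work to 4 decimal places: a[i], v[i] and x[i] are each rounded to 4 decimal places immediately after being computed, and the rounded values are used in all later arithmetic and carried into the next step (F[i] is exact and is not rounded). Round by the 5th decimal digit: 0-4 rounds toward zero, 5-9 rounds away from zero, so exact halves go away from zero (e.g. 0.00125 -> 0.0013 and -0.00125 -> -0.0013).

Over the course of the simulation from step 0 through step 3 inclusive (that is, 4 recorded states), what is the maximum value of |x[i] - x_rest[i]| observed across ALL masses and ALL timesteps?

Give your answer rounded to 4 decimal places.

Answer: 2.0000

Derivation:
Step 0: x=[4.0000 9.0000 11.0000] v=[0.0000 0.0000 0.0000]
Step 1: x=[5.0000 6.0000 13.0000] v=[2.0000 -6.0000 4.0000]
Step 2: x=[3.0000 9.0000 12.0000] v=[-4.0000 6.0000 -2.0000]
Step 3: x=[3.0000 9.0000 12.0000] v=[0.0000 0.0000 0.0000]
Max displacement = 2.0000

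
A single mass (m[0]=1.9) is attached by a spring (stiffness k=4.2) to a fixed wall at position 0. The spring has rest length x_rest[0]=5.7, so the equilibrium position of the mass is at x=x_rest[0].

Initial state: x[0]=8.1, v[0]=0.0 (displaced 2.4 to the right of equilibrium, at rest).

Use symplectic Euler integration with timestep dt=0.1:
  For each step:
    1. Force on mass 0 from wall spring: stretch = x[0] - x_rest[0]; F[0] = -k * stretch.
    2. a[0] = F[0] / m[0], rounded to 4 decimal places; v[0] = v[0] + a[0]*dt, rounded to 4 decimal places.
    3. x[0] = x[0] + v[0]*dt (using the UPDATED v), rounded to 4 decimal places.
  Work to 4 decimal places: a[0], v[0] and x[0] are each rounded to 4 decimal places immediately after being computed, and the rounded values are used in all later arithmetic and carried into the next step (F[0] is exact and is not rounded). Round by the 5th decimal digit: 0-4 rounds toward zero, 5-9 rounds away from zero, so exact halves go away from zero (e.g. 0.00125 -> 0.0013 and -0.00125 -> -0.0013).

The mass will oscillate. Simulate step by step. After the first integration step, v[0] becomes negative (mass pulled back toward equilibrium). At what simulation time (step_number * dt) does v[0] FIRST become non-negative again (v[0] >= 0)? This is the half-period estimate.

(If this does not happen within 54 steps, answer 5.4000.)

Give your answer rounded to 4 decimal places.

Answer: 2.2000

Derivation:
Step 0: x=[8.1000] v=[0.0000]
Step 1: x=[8.0470] v=[-0.5305]
Step 2: x=[7.9421] v=[-1.0493]
Step 3: x=[7.7876] v=[-1.5449]
Step 4: x=[7.5870] v=[-2.0064]
Step 5: x=[7.3447] v=[-2.4235]
Step 6: x=[7.0660] v=[-2.7871]
Step 7: x=[6.7571] v=[-3.0891]
Step 8: x=[6.4248] v=[-3.3228]
Step 9: x=[6.0765] v=[-3.4830]
Step 10: x=[5.7199] v=[-3.5662]
Step 11: x=[5.3628] v=[-3.5706]
Step 12: x=[5.0132] v=[-3.4961]
Step 13: x=[4.6788] v=[-3.3443]
Step 14: x=[4.3669] v=[-3.1186]
Step 15: x=[4.0845] v=[-2.8239]
Step 16: x=[3.8378] v=[-2.4668]
Step 17: x=[3.6323] v=[-2.0552]
Step 18: x=[3.4725] v=[-1.5981]
Step 19: x=[3.3619] v=[-1.1057]
Step 20: x=[3.3030] v=[-0.5889]
Step 21: x=[3.2971] v=[-0.0590]
Step 22: x=[3.3443] v=[0.4722]
First v>=0 after going negative at step 22, time=2.2000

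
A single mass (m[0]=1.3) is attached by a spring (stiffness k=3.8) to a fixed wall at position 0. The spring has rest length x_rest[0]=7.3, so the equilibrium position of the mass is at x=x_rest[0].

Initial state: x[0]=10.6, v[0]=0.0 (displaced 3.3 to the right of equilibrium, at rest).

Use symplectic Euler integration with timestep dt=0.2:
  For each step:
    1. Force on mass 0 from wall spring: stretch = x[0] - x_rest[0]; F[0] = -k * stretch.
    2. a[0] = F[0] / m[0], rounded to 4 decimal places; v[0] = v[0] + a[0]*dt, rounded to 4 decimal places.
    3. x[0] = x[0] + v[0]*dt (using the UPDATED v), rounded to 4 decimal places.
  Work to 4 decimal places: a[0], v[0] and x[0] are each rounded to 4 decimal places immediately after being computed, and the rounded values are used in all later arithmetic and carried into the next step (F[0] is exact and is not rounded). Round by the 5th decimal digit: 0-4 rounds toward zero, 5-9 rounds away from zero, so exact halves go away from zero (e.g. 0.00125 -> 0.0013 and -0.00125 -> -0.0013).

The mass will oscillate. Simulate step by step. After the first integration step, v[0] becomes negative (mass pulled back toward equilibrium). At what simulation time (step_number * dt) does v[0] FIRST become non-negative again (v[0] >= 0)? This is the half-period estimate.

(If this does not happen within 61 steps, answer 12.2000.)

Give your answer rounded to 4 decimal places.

Answer: 2.0000

Derivation:
Step 0: x=[10.6000] v=[0.0000]
Step 1: x=[10.2142] v=[-1.9292]
Step 2: x=[9.4876] v=[-3.6329]
Step 3: x=[8.5052] v=[-4.9118]
Step 4: x=[7.3819] v=[-5.6164]
Step 5: x=[6.2490] v=[-5.6643]
Step 6: x=[5.2390] v=[-5.0499]
Step 7: x=[4.4700] v=[-3.8450]
Step 8: x=[4.0319] v=[-2.1905]
Step 9: x=[3.9759] v=[-0.2799]
Step 10: x=[4.3086] v=[1.6634]
First v>=0 after going negative at step 10, time=2.0000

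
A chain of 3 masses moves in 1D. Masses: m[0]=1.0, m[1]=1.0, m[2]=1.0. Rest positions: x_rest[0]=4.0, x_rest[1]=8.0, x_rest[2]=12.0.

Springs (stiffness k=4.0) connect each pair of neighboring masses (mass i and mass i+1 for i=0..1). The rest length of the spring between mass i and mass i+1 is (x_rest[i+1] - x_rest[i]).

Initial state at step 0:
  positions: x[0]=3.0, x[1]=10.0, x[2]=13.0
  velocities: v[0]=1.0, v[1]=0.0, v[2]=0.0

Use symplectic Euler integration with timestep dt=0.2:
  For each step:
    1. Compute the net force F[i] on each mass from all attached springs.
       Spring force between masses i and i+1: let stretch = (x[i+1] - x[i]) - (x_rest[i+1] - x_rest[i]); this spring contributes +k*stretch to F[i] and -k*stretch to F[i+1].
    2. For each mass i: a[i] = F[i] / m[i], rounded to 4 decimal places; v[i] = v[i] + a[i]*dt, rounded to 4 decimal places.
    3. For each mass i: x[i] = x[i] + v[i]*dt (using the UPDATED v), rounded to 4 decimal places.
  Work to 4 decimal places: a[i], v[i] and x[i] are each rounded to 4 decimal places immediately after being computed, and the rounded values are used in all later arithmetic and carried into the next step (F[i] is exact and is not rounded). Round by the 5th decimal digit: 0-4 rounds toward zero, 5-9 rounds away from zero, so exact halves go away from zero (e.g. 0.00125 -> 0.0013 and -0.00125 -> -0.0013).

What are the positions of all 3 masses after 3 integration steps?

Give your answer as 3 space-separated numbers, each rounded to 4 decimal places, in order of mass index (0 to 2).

Step 0: x=[3.0000 10.0000 13.0000] v=[1.0000 0.0000 0.0000]
Step 1: x=[3.6800 9.3600 13.1600] v=[3.4000 -3.2000 0.8000]
Step 2: x=[4.6288 8.4192 13.3520] v=[4.7440 -4.7040 0.9600]
Step 3: x=[5.5441 7.6612 13.3948] v=[4.5763 -3.7901 0.2138]

Answer: 5.5441 7.6612 13.3948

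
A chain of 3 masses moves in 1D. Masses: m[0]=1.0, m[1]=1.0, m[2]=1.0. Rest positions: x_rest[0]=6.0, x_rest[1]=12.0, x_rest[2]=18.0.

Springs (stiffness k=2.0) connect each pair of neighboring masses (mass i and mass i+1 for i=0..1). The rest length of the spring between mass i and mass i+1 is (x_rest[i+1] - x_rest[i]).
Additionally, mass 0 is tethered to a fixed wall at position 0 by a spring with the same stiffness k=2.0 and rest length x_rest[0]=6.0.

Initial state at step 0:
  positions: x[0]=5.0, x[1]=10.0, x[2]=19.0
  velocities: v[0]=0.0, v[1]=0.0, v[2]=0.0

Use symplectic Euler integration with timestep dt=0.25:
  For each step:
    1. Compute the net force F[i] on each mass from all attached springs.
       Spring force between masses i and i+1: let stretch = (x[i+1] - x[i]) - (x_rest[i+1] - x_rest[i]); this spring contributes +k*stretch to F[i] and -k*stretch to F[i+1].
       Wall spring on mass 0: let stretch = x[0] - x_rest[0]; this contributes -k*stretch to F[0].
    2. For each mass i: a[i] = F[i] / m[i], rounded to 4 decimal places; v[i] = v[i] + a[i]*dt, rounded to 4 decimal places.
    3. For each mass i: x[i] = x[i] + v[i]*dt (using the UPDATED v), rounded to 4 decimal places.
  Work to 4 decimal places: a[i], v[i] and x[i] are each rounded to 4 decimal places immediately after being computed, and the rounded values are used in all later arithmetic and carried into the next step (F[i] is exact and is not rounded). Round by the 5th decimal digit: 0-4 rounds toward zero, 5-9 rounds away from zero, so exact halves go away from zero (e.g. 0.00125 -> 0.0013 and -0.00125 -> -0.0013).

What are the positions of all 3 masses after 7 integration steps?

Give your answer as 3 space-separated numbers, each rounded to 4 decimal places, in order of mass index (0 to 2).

Answer: 7.4881 12.3398 16.6659

Derivation:
Step 0: x=[5.0000 10.0000 19.0000] v=[0.0000 0.0000 0.0000]
Step 1: x=[5.0000 10.5000 18.6250] v=[0.0000 2.0000 -1.5000]
Step 2: x=[5.0625 11.3281 17.9844] v=[0.2500 3.3125 -2.5625]
Step 3: x=[5.2754 12.2051 17.2617] v=[0.8516 3.5079 -2.8907]
Step 4: x=[5.6951 12.8480 16.6570] v=[1.6788 2.5714 -2.4190]
Step 5: x=[6.2970 13.0729 16.3261] v=[2.4077 0.8995 -1.3235]
Step 6: x=[6.9588 12.8574 16.3386] v=[2.6472 -0.8619 0.0499]
Step 7: x=[7.4881 12.3398 16.6659] v=[2.1171 -2.0706 1.3093]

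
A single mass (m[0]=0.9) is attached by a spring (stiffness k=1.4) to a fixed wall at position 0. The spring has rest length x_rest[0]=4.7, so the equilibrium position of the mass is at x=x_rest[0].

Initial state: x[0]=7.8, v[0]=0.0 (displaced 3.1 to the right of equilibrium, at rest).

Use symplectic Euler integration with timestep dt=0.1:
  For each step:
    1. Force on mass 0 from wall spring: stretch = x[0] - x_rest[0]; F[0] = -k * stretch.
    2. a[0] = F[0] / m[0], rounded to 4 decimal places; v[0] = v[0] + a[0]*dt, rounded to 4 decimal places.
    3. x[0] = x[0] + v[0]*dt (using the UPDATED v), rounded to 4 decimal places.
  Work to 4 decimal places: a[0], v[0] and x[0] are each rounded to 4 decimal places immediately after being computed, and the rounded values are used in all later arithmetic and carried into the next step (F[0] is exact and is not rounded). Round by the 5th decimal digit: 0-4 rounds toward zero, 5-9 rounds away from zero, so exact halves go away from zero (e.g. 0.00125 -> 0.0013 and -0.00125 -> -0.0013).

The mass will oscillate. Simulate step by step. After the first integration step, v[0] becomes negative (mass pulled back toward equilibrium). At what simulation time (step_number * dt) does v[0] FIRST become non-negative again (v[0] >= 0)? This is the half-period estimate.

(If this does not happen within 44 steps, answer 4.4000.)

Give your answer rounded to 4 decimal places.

Step 0: x=[7.8000] v=[0.0000]
Step 1: x=[7.7518] v=[-0.4822]
Step 2: x=[7.6561] v=[-0.9569]
Step 3: x=[7.5144] v=[-1.4167]
Step 4: x=[7.3290] v=[-1.8545]
Step 5: x=[7.1027] v=[-2.2635]
Step 6: x=[6.8390] v=[-2.6373]
Step 7: x=[6.5420] v=[-2.9700]
Step 8: x=[6.2164] v=[-3.2565]
Step 9: x=[5.8672] v=[-3.4924]
Step 10: x=[5.4998] v=[-3.6740]
Step 11: x=[5.1200] v=[-3.7984]
Step 12: x=[4.7336] v=[-3.8637]
Step 13: x=[4.3467] v=[-3.8689]
Step 14: x=[3.9653] v=[-3.8139]
Step 15: x=[3.5953] v=[-3.6996]
Step 16: x=[3.2425] v=[-3.5278]
Step 17: x=[2.9124] v=[-3.3011]
Step 18: x=[2.6101] v=[-3.0230]
Step 19: x=[2.3403] v=[-2.6979]
Step 20: x=[2.1072] v=[-2.3308]
Step 21: x=[1.9145] v=[-1.9275]
Step 22: x=[1.7651] v=[-1.4942]
Step 23: x=[1.6613] v=[-1.0377]
Step 24: x=[1.6048] v=[-0.5650]
Step 25: x=[1.5965] v=[-0.0835]
Step 26: x=[1.6364] v=[0.3993]
First v>=0 after going negative at step 26, time=2.6000

Answer: 2.6000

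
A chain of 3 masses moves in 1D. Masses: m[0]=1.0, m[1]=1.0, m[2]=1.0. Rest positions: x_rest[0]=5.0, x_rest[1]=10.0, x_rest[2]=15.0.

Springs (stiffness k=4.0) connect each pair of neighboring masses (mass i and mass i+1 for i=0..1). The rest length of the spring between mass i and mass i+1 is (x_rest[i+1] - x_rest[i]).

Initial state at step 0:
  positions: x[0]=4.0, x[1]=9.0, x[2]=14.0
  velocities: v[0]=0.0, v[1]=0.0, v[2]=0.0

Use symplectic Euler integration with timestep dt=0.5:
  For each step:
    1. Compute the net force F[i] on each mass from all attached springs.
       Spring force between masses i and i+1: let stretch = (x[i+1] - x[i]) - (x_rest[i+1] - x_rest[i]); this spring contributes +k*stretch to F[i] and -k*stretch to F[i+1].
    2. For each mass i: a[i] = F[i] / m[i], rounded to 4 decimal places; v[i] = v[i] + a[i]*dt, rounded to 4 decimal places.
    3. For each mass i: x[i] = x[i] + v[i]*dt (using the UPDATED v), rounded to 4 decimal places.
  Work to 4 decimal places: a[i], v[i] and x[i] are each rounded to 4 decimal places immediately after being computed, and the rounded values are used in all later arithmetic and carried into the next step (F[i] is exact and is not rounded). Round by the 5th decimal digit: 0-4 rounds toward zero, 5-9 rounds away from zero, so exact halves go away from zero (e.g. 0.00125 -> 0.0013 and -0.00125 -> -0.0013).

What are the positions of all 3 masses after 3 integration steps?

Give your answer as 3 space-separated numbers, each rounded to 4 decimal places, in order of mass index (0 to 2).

Step 0: x=[4.0000 9.0000 14.0000] v=[0.0000 0.0000 0.0000]
Step 1: x=[4.0000 9.0000 14.0000] v=[0.0000 0.0000 0.0000]
Step 2: x=[4.0000 9.0000 14.0000] v=[0.0000 0.0000 0.0000]
Step 3: x=[4.0000 9.0000 14.0000] v=[0.0000 0.0000 0.0000]

Answer: 4.0000 9.0000 14.0000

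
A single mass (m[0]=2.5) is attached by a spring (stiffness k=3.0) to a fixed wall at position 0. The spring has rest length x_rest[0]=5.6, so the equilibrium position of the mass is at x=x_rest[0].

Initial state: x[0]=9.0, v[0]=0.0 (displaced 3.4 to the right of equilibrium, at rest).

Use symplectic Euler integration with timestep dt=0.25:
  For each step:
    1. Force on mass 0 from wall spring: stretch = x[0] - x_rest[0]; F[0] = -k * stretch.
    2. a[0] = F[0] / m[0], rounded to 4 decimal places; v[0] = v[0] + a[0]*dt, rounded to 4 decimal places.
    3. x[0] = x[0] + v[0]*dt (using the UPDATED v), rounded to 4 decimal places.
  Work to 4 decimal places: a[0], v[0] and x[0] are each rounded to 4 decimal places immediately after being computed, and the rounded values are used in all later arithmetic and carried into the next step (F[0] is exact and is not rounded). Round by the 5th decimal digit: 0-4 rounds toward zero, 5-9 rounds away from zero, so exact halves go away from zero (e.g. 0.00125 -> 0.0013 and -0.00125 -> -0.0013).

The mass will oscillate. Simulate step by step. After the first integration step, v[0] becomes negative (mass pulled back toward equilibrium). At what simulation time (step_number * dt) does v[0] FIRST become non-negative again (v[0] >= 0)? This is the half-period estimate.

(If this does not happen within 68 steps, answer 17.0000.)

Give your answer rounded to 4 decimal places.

Step 0: x=[9.0000] v=[0.0000]
Step 1: x=[8.7450] v=[-1.0200]
Step 2: x=[8.2541] v=[-1.9635]
Step 3: x=[7.5642] v=[-2.7597]
Step 4: x=[6.7270] v=[-3.3490]
Step 5: x=[5.8052] v=[-3.6871]
Step 6: x=[4.8680] v=[-3.7487]
Step 7: x=[3.9857] v=[-3.5291]
Step 8: x=[3.2245] v=[-3.0448]
Step 9: x=[2.6415] v=[-2.3322]
Step 10: x=[2.2803] v=[-1.4447]
Step 11: x=[2.1681] v=[-0.4488]
Step 12: x=[2.3133] v=[0.5808]
First v>=0 after going negative at step 12, time=3.0000

Answer: 3.0000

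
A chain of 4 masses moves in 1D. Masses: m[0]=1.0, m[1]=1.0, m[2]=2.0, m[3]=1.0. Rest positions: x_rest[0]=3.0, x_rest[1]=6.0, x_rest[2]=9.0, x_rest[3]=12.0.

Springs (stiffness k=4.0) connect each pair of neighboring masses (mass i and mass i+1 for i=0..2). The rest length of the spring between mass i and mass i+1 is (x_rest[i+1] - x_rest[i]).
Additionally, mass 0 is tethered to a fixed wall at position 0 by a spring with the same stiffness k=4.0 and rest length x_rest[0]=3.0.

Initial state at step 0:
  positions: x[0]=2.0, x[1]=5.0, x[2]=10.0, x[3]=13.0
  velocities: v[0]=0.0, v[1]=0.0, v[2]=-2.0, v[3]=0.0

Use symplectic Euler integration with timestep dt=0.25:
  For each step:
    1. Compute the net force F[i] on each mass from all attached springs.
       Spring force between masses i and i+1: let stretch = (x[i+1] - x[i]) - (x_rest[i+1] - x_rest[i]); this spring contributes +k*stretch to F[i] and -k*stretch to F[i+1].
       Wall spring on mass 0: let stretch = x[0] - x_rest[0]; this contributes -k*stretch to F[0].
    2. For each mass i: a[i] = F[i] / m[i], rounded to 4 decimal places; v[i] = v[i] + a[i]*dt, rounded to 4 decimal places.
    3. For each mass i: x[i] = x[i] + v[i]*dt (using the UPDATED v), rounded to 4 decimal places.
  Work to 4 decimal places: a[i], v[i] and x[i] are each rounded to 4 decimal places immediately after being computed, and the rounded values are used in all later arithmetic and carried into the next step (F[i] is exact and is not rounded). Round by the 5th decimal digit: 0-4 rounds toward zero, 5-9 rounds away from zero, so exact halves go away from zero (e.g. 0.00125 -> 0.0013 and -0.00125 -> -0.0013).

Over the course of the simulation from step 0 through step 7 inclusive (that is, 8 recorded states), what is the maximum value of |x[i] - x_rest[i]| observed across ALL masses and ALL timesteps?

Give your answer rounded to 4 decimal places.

Answer: 2.8860

Derivation:
Step 0: x=[2.0000 5.0000 10.0000 13.0000] v=[0.0000 0.0000 -2.0000 0.0000]
Step 1: x=[2.2500 5.5000 9.2500 13.0000] v=[1.0000 2.0000 -3.0000 0.0000]
Step 2: x=[2.7500 6.1250 8.5000 12.8125] v=[2.0000 2.5000 -3.0000 -0.7500]
Step 3: x=[3.4063 6.5000 7.9922 12.2969] v=[2.6250 1.5000 -2.0313 -2.0625]
Step 4: x=[3.9844 6.4746 7.8359 11.4551] v=[2.3124 -0.1015 -0.6251 -3.3672]
Step 5: x=[4.1890 6.1670 7.9619 10.4585] v=[0.8182 -1.2304 0.5039 -3.9864]
Step 6: x=[3.8408 5.8136 8.1756 9.5878] v=[-1.3928 -1.4135 0.8548 -3.4830]
Step 7: x=[3.0256 5.5575 8.2706 9.1140] v=[-3.2608 -1.0243 0.3799 -1.8952]
Max displacement = 2.8860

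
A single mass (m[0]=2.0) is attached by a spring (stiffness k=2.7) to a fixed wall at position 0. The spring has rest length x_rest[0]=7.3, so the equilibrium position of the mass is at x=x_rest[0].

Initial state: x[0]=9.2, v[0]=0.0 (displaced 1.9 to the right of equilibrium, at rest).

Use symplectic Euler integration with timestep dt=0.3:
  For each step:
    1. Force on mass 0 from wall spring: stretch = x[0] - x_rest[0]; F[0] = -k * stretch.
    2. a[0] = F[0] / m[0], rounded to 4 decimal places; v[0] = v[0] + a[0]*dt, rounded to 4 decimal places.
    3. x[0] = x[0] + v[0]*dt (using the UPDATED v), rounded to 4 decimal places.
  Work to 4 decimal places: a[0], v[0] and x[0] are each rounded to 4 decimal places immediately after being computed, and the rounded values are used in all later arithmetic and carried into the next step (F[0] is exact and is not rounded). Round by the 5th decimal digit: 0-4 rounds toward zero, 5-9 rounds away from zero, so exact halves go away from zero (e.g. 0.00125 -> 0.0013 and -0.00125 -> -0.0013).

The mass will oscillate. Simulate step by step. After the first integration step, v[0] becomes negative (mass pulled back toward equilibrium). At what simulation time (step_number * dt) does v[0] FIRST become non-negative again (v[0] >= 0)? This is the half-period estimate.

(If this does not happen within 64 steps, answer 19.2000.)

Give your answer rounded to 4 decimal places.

Answer: 2.7000

Derivation:
Step 0: x=[9.2000] v=[0.0000]
Step 1: x=[8.9692] v=[-0.7695]
Step 2: x=[8.5356] v=[-1.4455]
Step 3: x=[7.9518] v=[-1.9459]
Step 4: x=[7.2888] v=[-2.2099]
Step 5: x=[6.6272] v=[-2.2054]
Step 6: x=[6.0473] v=[-1.9329]
Step 7: x=[5.6196] v=[-1.4256]
Step 8: x=[5.3961] v=[-0.7451]
Step 9: x=[5.4039] v=[0.0260]
First v>=0 after going negative at step 9, time=2.7000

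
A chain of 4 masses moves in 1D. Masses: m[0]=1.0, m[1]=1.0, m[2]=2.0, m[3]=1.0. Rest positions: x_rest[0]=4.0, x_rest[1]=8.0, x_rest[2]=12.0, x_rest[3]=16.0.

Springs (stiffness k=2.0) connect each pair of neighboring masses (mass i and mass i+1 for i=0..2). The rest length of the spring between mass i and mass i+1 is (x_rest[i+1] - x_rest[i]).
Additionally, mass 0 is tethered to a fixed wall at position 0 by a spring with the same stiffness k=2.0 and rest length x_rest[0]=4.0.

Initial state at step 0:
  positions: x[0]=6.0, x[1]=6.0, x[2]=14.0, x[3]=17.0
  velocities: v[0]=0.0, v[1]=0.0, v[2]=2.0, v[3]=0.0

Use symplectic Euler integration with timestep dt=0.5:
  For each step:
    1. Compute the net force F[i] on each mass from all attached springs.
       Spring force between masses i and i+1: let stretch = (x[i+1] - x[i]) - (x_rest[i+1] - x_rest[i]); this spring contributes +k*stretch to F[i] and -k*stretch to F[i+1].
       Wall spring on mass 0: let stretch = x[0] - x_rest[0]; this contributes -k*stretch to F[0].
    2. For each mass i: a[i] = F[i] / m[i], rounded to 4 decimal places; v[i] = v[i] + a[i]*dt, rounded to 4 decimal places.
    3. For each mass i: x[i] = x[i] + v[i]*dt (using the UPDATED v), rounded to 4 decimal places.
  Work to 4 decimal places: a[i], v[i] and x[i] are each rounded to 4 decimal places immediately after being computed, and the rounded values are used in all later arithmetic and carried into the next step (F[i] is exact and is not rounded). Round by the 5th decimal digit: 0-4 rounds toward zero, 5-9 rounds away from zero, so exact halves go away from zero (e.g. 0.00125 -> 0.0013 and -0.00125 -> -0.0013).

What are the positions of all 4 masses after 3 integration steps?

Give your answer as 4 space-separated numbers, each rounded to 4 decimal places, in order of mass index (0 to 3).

Step 0: x=[6.0000 6.0000 14.0000 17.0000] v=[0.0000 0.0000 2.0000 0.0000]
Step 1: x=[3.0000 10.0000 13.7500 17.5000] v=[-6.0000 8.0000 -0.5000 1.0000]
Step 2: x=[2.0000 12.3750 13.5000 18.1250] v=[-2.0000 4.7500 -0.5000 1.2500]
Step 3: x=[5.1875 10.1250 14.1250 18.4375] v=[6.3750 -4.5000 1.2500 0.6250]

Answer: 5.1875 10.1250 14.1250 18.4375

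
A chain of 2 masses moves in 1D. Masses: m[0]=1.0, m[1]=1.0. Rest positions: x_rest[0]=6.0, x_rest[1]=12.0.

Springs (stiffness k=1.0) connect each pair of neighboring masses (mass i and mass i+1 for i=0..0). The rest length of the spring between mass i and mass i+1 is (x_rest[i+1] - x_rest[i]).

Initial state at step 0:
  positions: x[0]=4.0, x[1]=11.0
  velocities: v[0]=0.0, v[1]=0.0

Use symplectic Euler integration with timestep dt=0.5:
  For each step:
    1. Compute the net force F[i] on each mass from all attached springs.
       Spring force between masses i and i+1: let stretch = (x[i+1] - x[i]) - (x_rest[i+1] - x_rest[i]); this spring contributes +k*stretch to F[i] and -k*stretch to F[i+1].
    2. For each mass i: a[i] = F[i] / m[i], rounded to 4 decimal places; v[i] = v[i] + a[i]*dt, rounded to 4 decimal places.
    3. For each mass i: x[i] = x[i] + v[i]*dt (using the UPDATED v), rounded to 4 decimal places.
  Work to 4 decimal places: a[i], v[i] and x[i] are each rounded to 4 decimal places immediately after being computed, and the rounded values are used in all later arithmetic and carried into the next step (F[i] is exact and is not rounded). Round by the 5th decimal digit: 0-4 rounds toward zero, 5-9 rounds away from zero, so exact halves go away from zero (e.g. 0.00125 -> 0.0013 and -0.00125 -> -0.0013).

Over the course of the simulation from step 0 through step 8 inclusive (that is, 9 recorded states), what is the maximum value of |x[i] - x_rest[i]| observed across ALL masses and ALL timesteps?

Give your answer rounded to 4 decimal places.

Answer: 2.0312

Derivation:
Step 0: x=[4.0000 11.0000] v=[0.0000 0.0000]
Step 1: x=[4.2500 10.7500] v=[0.5000 -0.5000]
Step 2: x=[4.6250 10.3750] v=[0.7500 -0.7500]
Step 3: x=[4.9375 10.0625] v=[0.6250 -0.6250]
Step 4: x=[5.0313 9.9688] v=[0.1875 -0.1875]
Step 5: x=[4.8594 10.1407] v=[-0.3438 0.3438]
Step 6: x=[4.5078 10.4923] v=[-0.7032 0.7032]
Step 7: x=[4.1523 10.8478] v=[-0.7110 0.7110]
Step 8: x=[3.9707 11.0295] v=[-0.3633 0.3633]
Max displacement = 2.0312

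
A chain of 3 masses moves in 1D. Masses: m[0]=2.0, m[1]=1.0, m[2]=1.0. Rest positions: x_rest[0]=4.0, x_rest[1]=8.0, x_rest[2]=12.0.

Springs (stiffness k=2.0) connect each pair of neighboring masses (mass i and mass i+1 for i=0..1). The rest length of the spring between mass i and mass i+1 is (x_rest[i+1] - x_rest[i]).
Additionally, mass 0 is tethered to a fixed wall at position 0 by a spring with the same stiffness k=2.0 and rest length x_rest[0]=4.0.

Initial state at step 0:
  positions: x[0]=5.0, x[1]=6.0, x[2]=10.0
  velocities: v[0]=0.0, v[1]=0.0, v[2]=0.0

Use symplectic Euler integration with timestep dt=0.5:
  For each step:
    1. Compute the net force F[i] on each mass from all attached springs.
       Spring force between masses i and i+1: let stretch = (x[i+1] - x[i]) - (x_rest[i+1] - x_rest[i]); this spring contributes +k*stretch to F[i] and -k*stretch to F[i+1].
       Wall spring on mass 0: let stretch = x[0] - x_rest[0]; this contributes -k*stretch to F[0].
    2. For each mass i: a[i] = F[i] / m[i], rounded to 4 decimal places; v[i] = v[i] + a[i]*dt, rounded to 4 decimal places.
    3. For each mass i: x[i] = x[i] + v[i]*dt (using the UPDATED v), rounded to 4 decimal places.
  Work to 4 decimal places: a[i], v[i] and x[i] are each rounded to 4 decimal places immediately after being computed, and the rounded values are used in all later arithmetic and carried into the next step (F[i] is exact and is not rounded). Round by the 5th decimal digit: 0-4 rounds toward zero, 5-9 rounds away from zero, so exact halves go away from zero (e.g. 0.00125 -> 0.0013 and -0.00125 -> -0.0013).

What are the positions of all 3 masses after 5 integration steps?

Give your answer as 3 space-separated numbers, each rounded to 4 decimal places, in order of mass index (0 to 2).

Step 0: x=[5.0000 6.0000 10.0000] v=[0.0000 0.0000 0.0000]
Step 1: x=[4.0000 7.5000 10.0000] v=[-2.0000 3.0000 0.0000]
Step 2: x=[2.8750 8.5000 10.7500] v=[-2.2500 2.0000 1.5000]
Step 3: x=[2.4375 7.8125 12.3750] v=[-0.8750 -1.3750 3.2500]
Step 4: x=[2.7344 6.7188 13.7188] v=[0.5938 -2.1875 2.6875]
Step 5: x=[3.3438 7.1329 13.5626] v=[1.2188 0.8281 -0.3125]

Answer: 3.3438 7.1329 13.5626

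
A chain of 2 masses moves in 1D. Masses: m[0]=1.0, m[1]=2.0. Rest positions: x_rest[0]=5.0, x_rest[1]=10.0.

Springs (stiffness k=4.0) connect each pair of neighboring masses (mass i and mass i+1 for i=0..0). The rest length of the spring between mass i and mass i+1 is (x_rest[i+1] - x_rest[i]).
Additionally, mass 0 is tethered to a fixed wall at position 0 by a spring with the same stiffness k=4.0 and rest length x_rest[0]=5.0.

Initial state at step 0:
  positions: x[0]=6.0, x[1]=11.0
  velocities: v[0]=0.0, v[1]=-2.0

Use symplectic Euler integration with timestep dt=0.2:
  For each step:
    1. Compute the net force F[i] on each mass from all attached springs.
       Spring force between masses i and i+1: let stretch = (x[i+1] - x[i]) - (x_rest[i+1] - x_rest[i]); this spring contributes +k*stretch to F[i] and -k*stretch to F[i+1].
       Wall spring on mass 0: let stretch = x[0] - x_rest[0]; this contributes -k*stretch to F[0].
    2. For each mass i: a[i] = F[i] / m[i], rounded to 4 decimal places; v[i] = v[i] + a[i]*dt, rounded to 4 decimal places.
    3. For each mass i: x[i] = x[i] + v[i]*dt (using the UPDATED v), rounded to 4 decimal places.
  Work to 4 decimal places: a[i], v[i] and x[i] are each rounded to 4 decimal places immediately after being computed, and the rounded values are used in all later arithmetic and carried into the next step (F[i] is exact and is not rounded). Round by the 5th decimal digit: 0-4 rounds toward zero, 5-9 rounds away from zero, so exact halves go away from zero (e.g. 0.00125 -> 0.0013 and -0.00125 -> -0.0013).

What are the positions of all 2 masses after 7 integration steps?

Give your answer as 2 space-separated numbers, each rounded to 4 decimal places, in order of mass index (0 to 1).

Step 0: x=[6.0000 11.0000] v=[0.0000 -2.0000]
Step 1: x=[5.8400 10.6000] v=[-0.8000 -2.0000]
Step 2: x=[5.5072 10.2192] v=[-1.6640 -1.9040]
Step 3: x=[5.0472 9.8614] v=[-2.3002 -1.7888]
Step 4: x=[4.5499 9.5185] v=[-2.4866 -1.7145]
Step 5: x=[4.1196 9.1781] v=[-2.1516 -1.7019]
Step 6: x=[3.8395 8.8330] v=[-1.4005 -1.7253]
Step 7: x=[3.7440 8.4885] v=[-0.4773 -1.7227]

Answer: 3.7440 8.4885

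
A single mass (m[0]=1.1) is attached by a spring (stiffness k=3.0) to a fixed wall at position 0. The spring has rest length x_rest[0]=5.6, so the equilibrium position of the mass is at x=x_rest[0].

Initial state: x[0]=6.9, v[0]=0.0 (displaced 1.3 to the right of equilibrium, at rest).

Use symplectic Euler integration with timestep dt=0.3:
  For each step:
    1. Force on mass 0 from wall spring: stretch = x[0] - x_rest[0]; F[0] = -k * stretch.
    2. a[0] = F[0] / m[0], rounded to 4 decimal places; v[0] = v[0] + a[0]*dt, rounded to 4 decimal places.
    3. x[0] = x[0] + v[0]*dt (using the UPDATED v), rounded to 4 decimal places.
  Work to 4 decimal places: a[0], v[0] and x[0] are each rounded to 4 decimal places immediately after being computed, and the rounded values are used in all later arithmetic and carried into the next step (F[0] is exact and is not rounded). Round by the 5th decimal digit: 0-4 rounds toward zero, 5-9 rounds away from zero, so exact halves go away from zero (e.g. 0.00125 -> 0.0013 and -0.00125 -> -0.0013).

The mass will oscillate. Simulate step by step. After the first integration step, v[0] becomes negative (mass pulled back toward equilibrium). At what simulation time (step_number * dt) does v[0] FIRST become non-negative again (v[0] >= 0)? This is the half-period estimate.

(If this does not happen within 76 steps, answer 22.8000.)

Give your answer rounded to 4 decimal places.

Step 0: x=[6.9000] v=[0.0000]
Step 1: x=[6.5809] v=[-1.0637]
Step 2: x=[6.0210] v=[-1.8663]
Step 3: x=[5.3578] v=[-2.2108]
Step 4: x=[4.7540] v=[-2.0127]
Step 5: x=[4.3579] v=[-1.3205]
Step 6: x=[4.2666] v=[-0.3043]
Step 7: x=[4.5026] v=[0.7867]
First v>=0 after going negative at step 7, time=2.1000

Answer: 2.1000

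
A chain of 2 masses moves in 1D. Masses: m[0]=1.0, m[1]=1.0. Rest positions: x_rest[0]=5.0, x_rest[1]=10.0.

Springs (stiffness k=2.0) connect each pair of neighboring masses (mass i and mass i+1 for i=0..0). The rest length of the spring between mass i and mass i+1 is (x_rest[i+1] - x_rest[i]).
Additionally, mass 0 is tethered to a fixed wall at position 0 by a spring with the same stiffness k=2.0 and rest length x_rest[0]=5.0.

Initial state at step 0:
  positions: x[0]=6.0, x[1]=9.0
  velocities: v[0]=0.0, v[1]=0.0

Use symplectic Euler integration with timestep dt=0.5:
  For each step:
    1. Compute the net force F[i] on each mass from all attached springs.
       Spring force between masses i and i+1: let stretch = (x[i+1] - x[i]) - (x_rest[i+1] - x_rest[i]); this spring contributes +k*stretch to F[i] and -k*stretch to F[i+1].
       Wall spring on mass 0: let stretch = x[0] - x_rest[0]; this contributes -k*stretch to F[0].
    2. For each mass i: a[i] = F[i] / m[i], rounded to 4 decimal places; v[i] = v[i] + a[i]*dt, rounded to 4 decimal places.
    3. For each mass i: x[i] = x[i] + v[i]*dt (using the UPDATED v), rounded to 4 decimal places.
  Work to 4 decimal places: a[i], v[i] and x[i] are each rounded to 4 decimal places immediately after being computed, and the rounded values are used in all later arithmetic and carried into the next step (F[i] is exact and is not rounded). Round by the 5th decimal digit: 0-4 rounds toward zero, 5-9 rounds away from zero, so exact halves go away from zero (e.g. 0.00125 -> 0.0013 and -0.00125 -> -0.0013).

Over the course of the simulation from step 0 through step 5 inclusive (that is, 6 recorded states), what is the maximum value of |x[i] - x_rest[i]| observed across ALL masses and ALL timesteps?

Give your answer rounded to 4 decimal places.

Step 0: x=[6.0000 9.0000] v=[0.0000 0.0000]
Step 1: x=[4.5000 10.0000] v=[-3.0000 2.0000]
Step 2: x=[3.5000 10.7500] v=[-2.0000 1.5000]
Step 3: x=[4.3750 10.3750] v=[1.7500 -0.7500]
Step 4: x=[6.0625 9.5000] v=[3.3750 -1.7500]
Step 5: x=[6.4375 9.4063] v=[0.7500 -0.1875]
Max displacement = 1.5000

Answer: 1.5000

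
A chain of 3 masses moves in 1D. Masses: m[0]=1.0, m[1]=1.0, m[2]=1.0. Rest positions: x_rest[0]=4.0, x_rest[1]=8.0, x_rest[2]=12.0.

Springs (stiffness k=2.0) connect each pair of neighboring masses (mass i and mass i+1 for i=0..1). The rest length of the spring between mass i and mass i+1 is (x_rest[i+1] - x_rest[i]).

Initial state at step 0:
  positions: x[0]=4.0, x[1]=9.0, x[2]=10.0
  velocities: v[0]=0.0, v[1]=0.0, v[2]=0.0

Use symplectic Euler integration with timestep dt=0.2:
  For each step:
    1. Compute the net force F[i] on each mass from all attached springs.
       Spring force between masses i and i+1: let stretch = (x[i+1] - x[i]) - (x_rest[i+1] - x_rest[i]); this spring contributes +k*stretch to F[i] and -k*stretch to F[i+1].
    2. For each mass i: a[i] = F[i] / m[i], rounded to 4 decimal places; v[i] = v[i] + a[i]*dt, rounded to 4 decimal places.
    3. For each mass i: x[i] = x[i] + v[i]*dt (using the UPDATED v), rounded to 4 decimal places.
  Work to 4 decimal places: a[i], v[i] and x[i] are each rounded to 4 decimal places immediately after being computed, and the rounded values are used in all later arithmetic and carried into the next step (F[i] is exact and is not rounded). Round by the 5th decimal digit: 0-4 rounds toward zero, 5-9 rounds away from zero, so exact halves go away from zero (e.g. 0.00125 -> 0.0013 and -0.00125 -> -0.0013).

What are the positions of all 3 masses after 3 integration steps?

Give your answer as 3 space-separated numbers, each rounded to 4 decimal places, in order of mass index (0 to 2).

Answer: 4.3287 7.4456 11.2257

Derivation:
Step 0: x=[4.0000 9.0000 10.0000] v=[0.0000 0.0000 0.0000]
Step 1: x=[4.0800 8.6800 10.2400] v=[0.4000 -1.6000 1.2000]
Step 2: x=[4.2080 8.1168 10.6752] v=[0.6400 -2.8160 2.1760]
Step 3: x=[4.3287 7.4456 11.2257] v=[0.6035 -3.3562 2.7526]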